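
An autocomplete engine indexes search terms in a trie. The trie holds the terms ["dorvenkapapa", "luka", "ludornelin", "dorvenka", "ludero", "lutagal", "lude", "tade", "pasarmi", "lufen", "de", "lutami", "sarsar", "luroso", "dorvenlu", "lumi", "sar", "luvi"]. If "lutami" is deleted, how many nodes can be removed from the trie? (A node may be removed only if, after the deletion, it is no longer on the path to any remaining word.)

2

After clearing the end-marker at "lutami", prune upward until reaching a node still needed by another word.
The suffix "mi" (2 nodes) is used only by "lutami"; the node for "luta" still has the child "g", so pruning stops there.
Nodes removed: 2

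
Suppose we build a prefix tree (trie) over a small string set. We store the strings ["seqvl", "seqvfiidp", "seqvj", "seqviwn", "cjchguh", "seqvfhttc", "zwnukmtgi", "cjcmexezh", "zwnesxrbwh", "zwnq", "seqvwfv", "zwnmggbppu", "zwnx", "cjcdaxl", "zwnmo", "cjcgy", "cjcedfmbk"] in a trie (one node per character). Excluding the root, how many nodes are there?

Trace insertions, counting only characters that open a new branch:
  "seqvl" → 5 new (s, e, q, v, l)
  "seqvfiidp" → prefix "seqv" already present; 5 new (f, i, i, d, p)
  "seqvj" → prefix "seqv" already present; 1 new (j)
  "seqviwn" → prefix "seqv" already present; 3 new (i, w, n)
  "cjchguh" → 7 new (c, j, c, h, g, u, h)
  "seqvfhttc" → prefix "seqvf" already present; 4 new (h, t, t, c)
  "zwnukmtgi" → 9 new (z, w, n, u, k, m, t, g, i)
  "cjcmexezh" → prefix "cjc" already present; 6 new (m, e, x, e, z, h)
  "zwnesxrbwh" → prefix "zwn" already present; 7 new (e, s, x, r, b, w, h)
  "zwnq" → prefix "zwn" already present; 1 new (q)
  "seqvwfv" → prefix "seqv" already present; 3 new (w, f, v)
  "zwnmggbppu" → prefix "zwn" already present; 7 new (m, g, g, b, p, p, u)
  "zwnx" → prefix "zwn" already present; 1 new (x)
  "cjcdaxl" → prefix "cjc" already present; 4 new (d, a, x, l)
  "zwnmo" → prefix "zwnm" already present; 1 new (o)
  "cjcgy" → prefix "cjc" already present; 2 new (g, y)
  "cjcedfmbk" → prefix "cjc" already present; 6 new (e, d, f, m, b, k)
Total nodes = 5 + 5 + 1 + 3 + 7 + 4 + 9 + 6 + 7 + 1 + 3 + 7 + 1 + 4 + 1 + 2 + 6 = 72

72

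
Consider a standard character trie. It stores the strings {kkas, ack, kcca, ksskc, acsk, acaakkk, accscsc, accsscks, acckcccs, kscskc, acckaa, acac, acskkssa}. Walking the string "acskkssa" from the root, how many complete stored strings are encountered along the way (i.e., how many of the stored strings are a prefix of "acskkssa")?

Traverse "acskkssa" character by character; count nodes along the way that are marked as word ends.
Prefixes of the query that are stored words: "acsk", "acskkssa"
Count: 2

2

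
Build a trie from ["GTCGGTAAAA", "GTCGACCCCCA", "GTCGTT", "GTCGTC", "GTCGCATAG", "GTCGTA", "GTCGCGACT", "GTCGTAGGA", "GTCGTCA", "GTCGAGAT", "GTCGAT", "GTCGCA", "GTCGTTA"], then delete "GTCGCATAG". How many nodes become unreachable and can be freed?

After clearing the end-marker at "GTCGCATAG", prune upward until reaching a node still needed by another word.
The suffix "TAG" (3 nodes) is used only by "GTCGCATAG"; "GTCGCA" is itself a stored word, so pruning stops there.
Nodes removed: 3

3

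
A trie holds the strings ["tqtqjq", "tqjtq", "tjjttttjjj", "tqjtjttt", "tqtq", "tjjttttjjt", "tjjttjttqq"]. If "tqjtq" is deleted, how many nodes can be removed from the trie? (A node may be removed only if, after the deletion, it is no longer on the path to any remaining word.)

1

After clearing the end-marker at "tqjtq", prune upward until reaching a node still needed by another word.
The suffix "q" (1 node) is used only by "tqjtq"; the node for "tqjt" still has the child "j", so pruning stops there.
Nodes removed: 1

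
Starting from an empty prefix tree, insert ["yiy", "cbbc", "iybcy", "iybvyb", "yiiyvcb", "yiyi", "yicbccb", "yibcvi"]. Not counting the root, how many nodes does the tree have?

30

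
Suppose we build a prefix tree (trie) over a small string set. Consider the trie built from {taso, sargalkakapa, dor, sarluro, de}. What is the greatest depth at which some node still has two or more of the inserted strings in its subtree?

3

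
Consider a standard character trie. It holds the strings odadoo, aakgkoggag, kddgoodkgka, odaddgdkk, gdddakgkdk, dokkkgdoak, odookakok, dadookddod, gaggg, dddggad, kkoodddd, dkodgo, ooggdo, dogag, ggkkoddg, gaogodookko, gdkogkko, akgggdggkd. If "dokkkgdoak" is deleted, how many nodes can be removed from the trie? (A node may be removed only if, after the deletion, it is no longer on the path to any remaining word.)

8

Walk "dokkkgdoak" from the leaf back toward the root, removing each node that no remaining word uses.
The suffix "kkkgdoak" (8 nodes) is used only by "dokkkgdoak"; the node for "do" still has the child "g", so pruning stops there.
Nodes removed: 8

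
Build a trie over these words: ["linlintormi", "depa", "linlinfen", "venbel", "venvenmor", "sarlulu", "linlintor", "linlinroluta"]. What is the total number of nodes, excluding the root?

Count nodes per top-level branch (shared prefixes stored once):
  'd'-branch (depa): 4 nodes
  'l'-branch (linlinfen, linlinroluta, linlintor, linlintormi): 20 nodes
  's'-branch (sarlulu): 7 nodes
  'v'-branch (venbel, venvenmor): 12 nodes
Sum: 43

43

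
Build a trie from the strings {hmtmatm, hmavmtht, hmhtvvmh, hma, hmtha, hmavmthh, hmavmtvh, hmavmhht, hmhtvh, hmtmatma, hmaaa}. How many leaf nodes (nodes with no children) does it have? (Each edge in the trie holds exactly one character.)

9

Leaves are exactly the stored words that no other stored word extends.
Those words: "hmaaa", "hmavmhht", "hmavmthh", "hmavmtht", "hmavmtvh", "hmhtvh", "hmhtvvmh", "hmtha", "hmtmatma"
Leaf count: 9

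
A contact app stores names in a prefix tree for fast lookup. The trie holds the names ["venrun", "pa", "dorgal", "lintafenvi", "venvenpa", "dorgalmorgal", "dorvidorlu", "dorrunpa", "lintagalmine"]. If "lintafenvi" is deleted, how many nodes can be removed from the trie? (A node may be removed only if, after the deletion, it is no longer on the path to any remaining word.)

5

After clearing the end-marker at "lintafenvi", prune upward until reaching a node still needed by another word.
The suffix "fenvi" (5 nodes) is used only by "lintafenvi"; the node for "linta" still has the child "g", so pruning stops there.
Nodes removed: 5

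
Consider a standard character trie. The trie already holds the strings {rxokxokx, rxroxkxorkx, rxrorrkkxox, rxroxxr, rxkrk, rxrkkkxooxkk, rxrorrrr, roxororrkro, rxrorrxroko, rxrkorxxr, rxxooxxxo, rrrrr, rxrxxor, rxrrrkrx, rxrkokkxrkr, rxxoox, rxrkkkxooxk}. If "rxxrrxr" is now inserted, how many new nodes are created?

4

The longest prefix of "rxxrrxr" already in the trie is "rxx" (length 3).
Each of the 4 remaining characters creates one node.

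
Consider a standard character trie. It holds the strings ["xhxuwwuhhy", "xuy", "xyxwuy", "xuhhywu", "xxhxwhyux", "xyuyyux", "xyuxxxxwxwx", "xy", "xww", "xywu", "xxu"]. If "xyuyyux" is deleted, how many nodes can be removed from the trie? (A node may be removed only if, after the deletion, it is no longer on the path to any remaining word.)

4

A node on "xyuyyux"'s path can go only if nothing else ends at it or branches off below it.
The suffix "yyux" (4 nodes) is used only by "xyuyyux"; the node for "xyu" still has the child "x", so pruning stops there.
Nodes removed: 4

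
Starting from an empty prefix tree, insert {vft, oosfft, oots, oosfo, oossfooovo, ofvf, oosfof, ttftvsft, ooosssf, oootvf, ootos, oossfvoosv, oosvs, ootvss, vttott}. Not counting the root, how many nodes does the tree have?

56

Count nodes per top-level branch (shared prefixes stored once):
  'o'-branch (ofvf, ooosssf, oootvf, oosfft, oosfo, oosfof, oossfooovo, oossfvoosv, oosvs, ootos, oots, ootvss): 40 nodes
  't'-branch (ttftvsft): 8 nodes
  'v'-branch (vft, vttott): 8 nodes
Sum: 56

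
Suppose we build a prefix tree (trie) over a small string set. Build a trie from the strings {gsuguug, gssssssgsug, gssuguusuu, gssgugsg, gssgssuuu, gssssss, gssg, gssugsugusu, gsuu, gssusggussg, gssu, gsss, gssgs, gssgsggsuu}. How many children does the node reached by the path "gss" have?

3

Follow the path "gss" to its node, then look at its outgoing edges.
Distinct next characters after "gss": g, s, u.
That node has 3 child edges.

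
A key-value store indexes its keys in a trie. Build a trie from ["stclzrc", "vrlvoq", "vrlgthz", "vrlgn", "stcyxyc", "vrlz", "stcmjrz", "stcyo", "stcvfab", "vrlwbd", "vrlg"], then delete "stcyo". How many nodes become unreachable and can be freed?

1

Walk "stcyo" from the leaf back toward the root, removing each node that no remaining word uses.
The suffix "o" (1 node) is used only by "stcyo"; the node for "stcy" still has the child "x", so pruning stops there.
Nodes removed: 1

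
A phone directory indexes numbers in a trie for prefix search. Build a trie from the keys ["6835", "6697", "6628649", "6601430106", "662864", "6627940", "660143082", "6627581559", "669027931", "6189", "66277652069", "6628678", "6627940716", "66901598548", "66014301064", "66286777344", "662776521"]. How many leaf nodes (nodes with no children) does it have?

14

Leaves are exactly the stored words that no other stored word extends.
Those words: "6189", "66014301064", "660143082", "6627581559", "66277652069", "662776521", "6627940716", "6628649", "66286777344", "6628678", "66901598548", "669027931", "6697", "6835"
Leaf count: 14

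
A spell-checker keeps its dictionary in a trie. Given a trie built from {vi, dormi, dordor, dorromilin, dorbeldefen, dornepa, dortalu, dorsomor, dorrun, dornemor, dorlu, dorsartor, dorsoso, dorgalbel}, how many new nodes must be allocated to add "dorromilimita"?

Walking "dorromilimita" from the root, the first 9 characters ("dorromili") follow existing edges; "m" is the first miss.
So 13 − 9 = 4 new nodes.

4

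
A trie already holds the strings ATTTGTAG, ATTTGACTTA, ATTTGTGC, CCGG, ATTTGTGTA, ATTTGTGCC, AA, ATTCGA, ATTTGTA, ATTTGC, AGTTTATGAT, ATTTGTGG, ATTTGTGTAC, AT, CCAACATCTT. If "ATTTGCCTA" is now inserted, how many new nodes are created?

Walking "ATTTGCCTA" from the root, the first 6 characters ("ATTTGC") follow existing edges; "C" is the first miss.
New nodes needed: |"ATTTGCCTA"| − 6 = 9 − 6 = 3.

3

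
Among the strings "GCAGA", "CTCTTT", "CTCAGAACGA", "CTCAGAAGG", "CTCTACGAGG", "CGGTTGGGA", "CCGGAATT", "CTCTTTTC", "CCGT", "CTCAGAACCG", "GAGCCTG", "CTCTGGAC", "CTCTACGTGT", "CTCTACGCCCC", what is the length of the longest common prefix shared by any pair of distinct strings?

8

The deepest shared node is where two words last agree before diverging.
"CTCAGAACCG" and "CTCAGAACGA" agree on "CTCAGAAC" (8 characters) before diverging; nothing deeper is shared.
Longest shared-prefix length: 8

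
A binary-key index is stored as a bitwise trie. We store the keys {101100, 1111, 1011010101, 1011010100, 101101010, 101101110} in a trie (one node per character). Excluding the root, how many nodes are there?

Trie structure (* marks end of a word):
(root)
└─ 1
   ├─ 0
   │  └─ 1
   │     └─ 1
   │        └─ 0
   │           ├─ 0 *
   │           └─ 1
   │              ├─ 0
   │              │  └─ 1
   │              │     └─ 0 *
   │              │        ├─ 0 *
   │              │        └─ 1 *
   │              └─ 1
   │                 └─ 1
   │                    └─ 0 *
   └─ 1
      └─ 1
         └─ 1 *
Counting every labelled node above: 18.

18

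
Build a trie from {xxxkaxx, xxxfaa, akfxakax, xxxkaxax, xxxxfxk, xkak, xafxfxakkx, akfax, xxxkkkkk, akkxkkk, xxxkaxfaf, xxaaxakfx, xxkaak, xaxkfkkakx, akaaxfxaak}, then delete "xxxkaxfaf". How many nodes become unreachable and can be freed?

3

After clearing the end-marker at "xxxkaxfaf", prune upward until reaching a node still needed by another word.
The suffix "faf" (3 nodes) is used only by "xxxkaxfaf"; the node for "xxxkax" still has the child "x", so pruning stops there.
Nodes removed: 3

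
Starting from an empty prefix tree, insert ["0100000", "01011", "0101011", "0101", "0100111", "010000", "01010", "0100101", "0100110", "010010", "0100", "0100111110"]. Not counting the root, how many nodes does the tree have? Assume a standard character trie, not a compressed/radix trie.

Trie structure (* marks end of a word):
(root)
└─ 0
   └─ 1
      └─ 0
         ├─ 0 *
         │  ├─ 0
         │  │  └─ 0 *
         │  │     └─ 0 *
         │  └─ 1
         │     ├─ 0 *
         │     │  └─ 1 *
         │     └─ 1
         │        ├─ 0 *
         │        └─ 1 *
         │           └─ 1
         │              └─ 1
         │                 └─ 0 *
         └─ 1 *
            ├─ 0 *
            │  └─ 1
            │     └─ 1 *
            └─ 1 *
Counting every labelled node above: 21.

21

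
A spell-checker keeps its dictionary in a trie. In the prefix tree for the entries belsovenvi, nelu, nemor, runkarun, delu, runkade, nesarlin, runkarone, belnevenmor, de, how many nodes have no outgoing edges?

9

Leaves are exactly the stored words that no other stored word extends.
Those words: "belnevenmor", "belsovenvi", "delu", "nelu", "nemor", "nesarlin", "runkade", "runkarone", "runkarun"
Leaf count: 9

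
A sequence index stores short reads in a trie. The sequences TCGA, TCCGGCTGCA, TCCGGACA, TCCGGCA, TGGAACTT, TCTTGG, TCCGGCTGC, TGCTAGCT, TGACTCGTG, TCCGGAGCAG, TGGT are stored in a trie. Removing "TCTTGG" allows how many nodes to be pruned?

4

Walk "TCTTGG" from the leaf back toward the root, removing each node that no remaining word uses.
The suffix "TTGG" (4 nodes) is used only by "TCTTGG"; the node for "TC" still has the child "G", so pruning stops there.
Nodes removed: 4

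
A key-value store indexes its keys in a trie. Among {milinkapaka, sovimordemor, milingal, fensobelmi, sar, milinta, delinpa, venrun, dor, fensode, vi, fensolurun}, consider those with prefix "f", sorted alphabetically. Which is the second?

Filter for "f…" and sort: "fensobelmi", "fensode", "fensolurun"
The 2nd is fensode.

fensode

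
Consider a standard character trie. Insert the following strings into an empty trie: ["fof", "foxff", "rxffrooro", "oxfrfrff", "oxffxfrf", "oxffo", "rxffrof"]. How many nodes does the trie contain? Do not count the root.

Trie structure (* marks end of a word):
(root)
├─ f
│  └─ o
│     ├─ f *
│     └─ x
│        └─ f
│           └─ f *
├─ o
│  └─ x
│     └─ f
│        ├─ f
│        │  ├─ o *
│        │  └─ x
│        │     └─ f
│        │        └─ r
│        │           └─ f *
│        └─ r
│           └─ f
│              └─ r
│                 └─ f
│                    └─ f *
└─ r
   └─ x
      └─ f
         └─ f
            └─ r
               └─ o
                  ├─ f *
                  └─ o
                     └─ r
                        └─ o *
Counting every labelled node above: 30.

30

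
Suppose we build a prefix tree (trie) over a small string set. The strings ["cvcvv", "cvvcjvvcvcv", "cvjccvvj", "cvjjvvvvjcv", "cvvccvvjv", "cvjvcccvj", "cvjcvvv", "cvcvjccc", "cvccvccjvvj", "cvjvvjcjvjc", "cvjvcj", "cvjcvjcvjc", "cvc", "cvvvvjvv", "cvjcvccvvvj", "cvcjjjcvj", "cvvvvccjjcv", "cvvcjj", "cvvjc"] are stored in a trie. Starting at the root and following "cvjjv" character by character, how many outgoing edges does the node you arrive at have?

Follow the path "cvjjv" to its node, then look at its outgoing edges.
Distinct next characters after "cvjjv": v.
That node has 1 child edge.

1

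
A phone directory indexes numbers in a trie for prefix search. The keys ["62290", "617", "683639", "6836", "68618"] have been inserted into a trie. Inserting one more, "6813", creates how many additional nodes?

2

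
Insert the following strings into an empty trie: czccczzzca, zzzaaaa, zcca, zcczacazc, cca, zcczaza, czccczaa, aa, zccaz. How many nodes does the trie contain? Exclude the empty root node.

For each word, the new-node count is its length minus the longest prefix already in the trie:
  "czccczzzca" → 10 new (c, z, c, c, c, z, z, z, c, a)
  "zzzaaaa" → 7 new (z, z, z, a, a, a, a)
  "zcca" → prefix "z" already present; 3 new (c, c, a)
  "zcczacazc" → prefix "zcc" already present; 6 new (z, a, c, a, z, c)
  "cca" → prefix "c" already present; 2 new (c, a)
  "zcczaza" → prefix "zccza" already present; 2 new (z, a)
  "czccczaa" → prefix "czcccz" already present; 2 new (a, a)
  "aa" → 2 new (a, a)
  "zccaz" → prefix "zcca" already present; 1 new (z)
Total nodes = 10 + 7 + 3 + 6 + 2 + 2 + 2 + 2 + 1 = 35

35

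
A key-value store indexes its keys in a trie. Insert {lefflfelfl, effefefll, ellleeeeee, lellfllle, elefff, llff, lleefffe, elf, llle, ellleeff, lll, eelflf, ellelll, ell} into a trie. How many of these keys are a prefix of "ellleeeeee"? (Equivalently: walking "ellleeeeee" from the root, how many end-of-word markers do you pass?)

2

Walk "ellleeeeee" from the root; an end-of-word marker is hit whenever a stored word is a prefix of "ellleeeeee".
Prefixes of the query that are stored words: "ell", "ellleeeeee"
Count: 2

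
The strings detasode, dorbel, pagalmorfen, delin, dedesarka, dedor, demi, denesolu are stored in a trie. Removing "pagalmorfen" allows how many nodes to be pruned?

11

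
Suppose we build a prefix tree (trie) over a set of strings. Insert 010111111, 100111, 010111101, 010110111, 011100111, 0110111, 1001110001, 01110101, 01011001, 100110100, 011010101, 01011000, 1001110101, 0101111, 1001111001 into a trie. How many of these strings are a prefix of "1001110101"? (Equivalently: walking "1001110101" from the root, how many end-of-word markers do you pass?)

2

Traverse "1001110101" character by character; count nodes along the way that are marked as word ends.
Prefixes of the query that are stored words: "100111", "1001110101"
Count: 2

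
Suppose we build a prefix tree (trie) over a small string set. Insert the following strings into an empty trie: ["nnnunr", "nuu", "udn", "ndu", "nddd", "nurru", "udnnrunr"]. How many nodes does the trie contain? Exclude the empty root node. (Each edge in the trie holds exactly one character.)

Trace insertions, counting only characters that open a new branch:
  "nnnunr" → 6 new (n, n, n, u, n, r)
  "nuu" → prefix "n" already present; 2 new (u, u)
  "udn" → 3 new (u, d, n)
  "ndu" → prefix "n" already present; 2 new (d, u)
  "nddd" → prefix "nd" already present; 2 new (d, d)
  "nurru" → prefix "nu" already present; 3 new (r, r, u)
  "udnnrunr" → prefix "udn" already present; 5 new (n, r, u, n, r)
Total nodes = 6 + 2 + 3 + 2 + 2 + 3 + 5 = 23

23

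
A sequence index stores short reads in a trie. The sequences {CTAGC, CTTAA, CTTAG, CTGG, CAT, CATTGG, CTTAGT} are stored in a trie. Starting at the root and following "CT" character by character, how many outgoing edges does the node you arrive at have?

The children of the "CT" node are the distinct next characters among strings starting with "CT".
Distinct next characters after "CT": A, G, T.
That node has 3 child edges.

3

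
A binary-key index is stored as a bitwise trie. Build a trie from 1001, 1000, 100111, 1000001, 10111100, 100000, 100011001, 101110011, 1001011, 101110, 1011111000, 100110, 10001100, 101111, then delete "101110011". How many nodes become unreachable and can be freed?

A node on "101110011"'s path can go only if nothing else ends at it or branches off below it.
The suffix "011" (3 nodes) is used only by "101110011"; "101110" is itself a stored word, so pruning stops there.
Nodes removed: 3

3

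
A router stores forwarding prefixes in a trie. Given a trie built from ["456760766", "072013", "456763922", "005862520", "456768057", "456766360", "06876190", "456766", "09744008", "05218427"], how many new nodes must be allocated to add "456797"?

2

Walking "456797" from the root, the first 4 characters ("4567") follow existing edges; "9" is the first miss.
So 6 − 4 = 2 new nodes.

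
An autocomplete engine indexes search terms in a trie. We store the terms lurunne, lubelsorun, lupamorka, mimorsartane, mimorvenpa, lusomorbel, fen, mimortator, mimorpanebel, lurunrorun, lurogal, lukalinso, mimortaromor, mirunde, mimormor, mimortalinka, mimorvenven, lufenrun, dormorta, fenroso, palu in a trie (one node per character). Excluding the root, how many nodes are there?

Trace insertions, counting only characters that open a new branch:
  "lurunne" → 7 new (l, u, r, u, n, n, e)
  "lubelsorun" → prefix "lu" already present; 8 new (b, e, l, s, o, r, u, n)
  "lupamorka" → prefix "lu" already present; 7 new (p, a, m, o, r, k, a)
  "mimorsartane" → 12 new (m, i, m, o, r, s, a, r, t, a, n, e)
  "mimorvenpa" → prefix "mimor" already present; 5 new (v, e, n, p, a)
  "lusomorbel" → prefix "lu" already present; 8 new (s, o, m, o, r, b, e, l)
  "fen" → 3 new (f, e, n)
  "mimortator" → prefix "mimor" already present; 5 new (t, a, t, o, r)
  "mimorpanebel" → prefix "mimor" already present; 7 new (p, a, n, e, b, e, l)
  "lurunrorun" → prefix "lurun" already present; 5 new (r, o, r, u, n)
  "lurogal" → prefix "lur" already present; 4 new (o, g, a, l)
  "lukalinso" → prefix "lu" already present; 7 new (k, a, l, i, n, s, o)
  "mimortaromor" → prefix "mimorta" already present; 5 new (r, o, m, o, r)
  "mirunde" → prefix "mi" already present; 5 new (r, u, n, d, e)
  "mimormor" → prefix "mimor" already present; 3 new (m, o, r)
  "mimortalinka" → prefix "mimorta" already present; 5 new (l, i, n, k, a)
  "mimorvenven" → prefix "mimorven" already present; 3 new (v, e, n)
  "lufenrun" → prefix "lu" already present; 6 new (f, e, n, r, u, n)
  "dormorta" → 8 new (d, o, r, m, o, r, t, a)
  "fenroso" → prefix "fen" already present; 4 new (r, o, s, o)
  "palu" → 4 new (p, a, l, u)
Total nodes = 7 + 8 + 7 + 12 + 5 + 8 + 3 + 5 + 7 + 5 + 4 + 7 + 5 + 5 + 3 + 5 + 3 + 6 + 8 + 4 + 4 = 121

121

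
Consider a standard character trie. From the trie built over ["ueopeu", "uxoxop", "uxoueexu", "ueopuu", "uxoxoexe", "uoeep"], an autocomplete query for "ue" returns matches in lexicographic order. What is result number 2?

Filter for "ue…" and sort: "ueopeu", "ueopuu"
The 2nd is ueopuu.

ueopuu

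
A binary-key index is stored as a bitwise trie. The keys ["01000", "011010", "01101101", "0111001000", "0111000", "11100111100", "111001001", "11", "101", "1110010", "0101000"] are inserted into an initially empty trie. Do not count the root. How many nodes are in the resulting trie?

Trace insertions, counting only characters that open a new branch:
  "01000" → 5 new (0, 1, 0, 0, 0)
  "011010" → prefix "01" already present; 4 new (1, 0, 1, 0)
  "01101101" → prefix "01101" already present; 3 new (1, 0, 1)
  "0111001000" → prefix "011" already present; 7 new (1, 0, 0, 1, 0, 0, 0)
  "0111000" → prefix "011100" already present; 1 new (0)
  "11100111100" → 11 new (1, 1, 1, 0, 0, 1, 1, 1, 1, 0, 0)
  "111001001" → prefix "111001" already present; 3 new (0, 0, 1)
  "11" → prefix "11" already present; 0 new (none)
  "101" → prefix "1" already present; 2 new (0, 1)
  "1110010" → prefix "1110010" already present; 0 new (none)
  "0101000" → prefix "010" already present; 4 new (1, 0, 0, 0)
Total nodes = 5 + 4 + 3 + 7 + 1 + 11 + 3 + 0 + 2 + 0 + 4 = 40

40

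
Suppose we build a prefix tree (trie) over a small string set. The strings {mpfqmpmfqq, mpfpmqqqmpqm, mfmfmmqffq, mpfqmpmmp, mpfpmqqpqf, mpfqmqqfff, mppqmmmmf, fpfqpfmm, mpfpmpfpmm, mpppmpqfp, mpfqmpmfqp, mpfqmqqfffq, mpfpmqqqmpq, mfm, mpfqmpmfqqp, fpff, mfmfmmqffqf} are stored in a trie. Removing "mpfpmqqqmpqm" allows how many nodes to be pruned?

After clearing the end-marker at "mpfpmqqqmpqm", prune upward until reaching a node still needed by another word.
The suffix "m" (1 node) is used only by "mpfpmqqqmpqm"; "mpfpmqqqmpq" is itself a stored word, so pruning stops there.
Nodes removed: 1

1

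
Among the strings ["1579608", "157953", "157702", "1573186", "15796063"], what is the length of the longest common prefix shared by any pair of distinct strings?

Equivalently: take the maximum, over all pairs, of their longest common prefix length.
"15796063" and "1579608" agree on "157960" (6 characters) before diverging; nothing deeper is shared.
Longest shared-prefix length: 6

6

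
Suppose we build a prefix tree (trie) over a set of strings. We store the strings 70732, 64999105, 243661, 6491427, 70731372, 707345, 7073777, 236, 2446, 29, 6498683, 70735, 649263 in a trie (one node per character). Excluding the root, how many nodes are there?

Trace insertions, counting only characters that open a new branch:
  "70732" → 5 new (7, 0, 7, 3, 2)
  "64999105" → 8 new (6, 4, 9, 9, 9, 1, 0, 5)
  "243661" → 6 new (2, 4, 3, 6, 6, 1)
  "6491427" → prefix "649" already present; 4 new (1, 4, 2, 7)
  "70731372" → prefix "7073" already present; 4 new (1, 3, 7, 2)
  "707345" → prefix "7073" already present; 2 new (4, 5)
  "7073777" → prefix "7073" already present; 3 new (7, 7, 7)
  "236" → prefix "2" already present; 2 new (3, 6)
  "2446" → prefix "24" already present; 2 new (4, 6)
  "29" → prefix "2" already present; 1 new (9)
  "6498683" → prefix "649" already present; 4 new (8, 6, 8, 3)
  "70735" → prefix "7073" already present; 1 new (5)
  "649263" → prefix "649" already present; 3 new (2, 6, 3)
Total nodes = 5 + 8 + 6 + 4 + 4 + 2 + 3 + 2 + 2 + 1 + 4 + 1 + 3 = 45

45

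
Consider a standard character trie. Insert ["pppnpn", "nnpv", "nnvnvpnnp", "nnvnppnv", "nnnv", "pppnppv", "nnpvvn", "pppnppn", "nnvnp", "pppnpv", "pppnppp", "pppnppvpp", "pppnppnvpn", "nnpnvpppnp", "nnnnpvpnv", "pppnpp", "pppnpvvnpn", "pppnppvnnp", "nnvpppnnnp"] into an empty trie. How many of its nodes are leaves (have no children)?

13

Leaves are exactly the stored words that no other stored word extends.
Those words: "nnnnpvpnv", "nnnv", "nnpnvpppnp", "nnpvvn", "nnvnppnv", "nnvnvpnnp", "nnvpppnnnp", "pppnpn", "pppnppnvpn", "pppnppp", "pppnppvnnp", "pppnppvpp", "pppnpvvnpn"
Leaf count: 13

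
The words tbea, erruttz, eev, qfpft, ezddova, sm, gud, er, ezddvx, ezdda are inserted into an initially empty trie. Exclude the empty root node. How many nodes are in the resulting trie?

32

For each word, the new-node count is its length minus the longest prefix already in the trie:
  "tbea" → 4 new (t, b, e, a)
  "erruttz" → 7 new (e, r, r, u, t, t, z)
  "eev" → prefix "e" already present; 2 new (e, v)
  "qfpft" → 5 new (q, f, p, f, t)
  "ezddova" → prefix "e" already present; 6 new (z, d, d, o, v, a)
  "sm" → 2 new (s, m)
  "gud" → 3 new (g, u, d)
  "er" → prefix "er" already present; 0 new (none)
  "ezddvx" → prefix "ezdd" already present; 2 new (v, x)
  "ezdda" → prefix "ezdd" already present; 1 new (a)
Total nodes = 4 + 7 + 2 + 5 + 6 + 2 + 3 + 0 + 2 + 1 = 32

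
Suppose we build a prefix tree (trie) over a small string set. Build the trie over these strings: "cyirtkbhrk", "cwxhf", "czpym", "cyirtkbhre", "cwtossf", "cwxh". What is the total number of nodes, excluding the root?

Count nodes per top-level branch (shared prefixes stored once):
  'c'-branch (cwtossf, cwxh, cwxhf, cyirtkbhre, cyirtkbhrk, czpym): 24 nodes
Sum: 24

24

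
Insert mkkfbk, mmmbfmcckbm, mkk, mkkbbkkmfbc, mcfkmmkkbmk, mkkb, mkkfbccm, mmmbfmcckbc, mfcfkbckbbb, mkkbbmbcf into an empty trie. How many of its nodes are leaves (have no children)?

8

Leaves are exactly the stored words that no other stored word extends.
Those words: "mcfkmmkkbmk", "mfcfkbckbbb", "mkkbbkkmfbc", "mkkbbmbcf", "mkkfbccm", "mkkfbk", "mmmbfmcckbc", "mmmbfmcckbm"
Leaf count: 8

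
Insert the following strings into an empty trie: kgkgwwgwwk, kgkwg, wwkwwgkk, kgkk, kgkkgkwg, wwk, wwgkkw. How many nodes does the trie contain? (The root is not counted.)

29

Insert word by word; a character creates a node only if that edge doesn't already exist:
  "kgkgwwgwwk" → 10 new (k, g, k, g, w, w, g, w, w, k)
  "kgkwg" → prefix "kgk" already present; 2 new (w, g)
  "wwkwwgkk" → 8 new (w, w, k, w, w, g, k, k)
  "kgkk" → prefix "kgk" already present; 1 new (k)
  "kgkkgkwg" → prefix "kgkk" already present; 4 new (g, k, w, g)
  "wwk" → prefix "wwk" already present; 0 new (none)
  "wwgkkw" → prefix "ww" already present; 4 new (g, k, k, w)
Total nodes = 10 + 2 + 8 + 1 + 4 + 0 + 4 = 29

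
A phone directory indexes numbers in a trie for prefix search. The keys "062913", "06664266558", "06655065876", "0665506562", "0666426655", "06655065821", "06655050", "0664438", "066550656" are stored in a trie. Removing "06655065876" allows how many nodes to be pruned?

Walk "06655065876" from the leaf back toward the root, removing each node that no remaining word uses.
The suffix "76" (2 nodes) is used only by "06655065876"; the node for "066550658" still has the child "2", so pruning stops there.
Nodes removed: 2

2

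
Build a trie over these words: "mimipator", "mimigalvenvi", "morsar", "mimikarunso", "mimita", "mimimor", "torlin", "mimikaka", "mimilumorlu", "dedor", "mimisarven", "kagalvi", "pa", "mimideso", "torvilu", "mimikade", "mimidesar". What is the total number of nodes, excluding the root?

For each word, the new-node count is its length minus the longest prefix already in the trie:
  "mimipator" → 9 new (m, i, m, i, p, a, t, o, r)
  "mimigalvenvi" → prefix "mimi" already present; 8 new (g, a, l, v, e, n, v, i)
  "morsar" → prefix "m" already present; 5 new (o, r, s, a, r)
  "mimikarunso" → prefix "mimi" already present; 7 new (k, a, r, u, n, s, o)
  "mimita" → prefix "mimi" already present; 2 new (t, a)
  "mimimor" → prefix "mimi" already present; 3 new (m, o, r)
  "torlin" → 6 new (t, o, r, l, i, n)
  "mimikaka" → prefix "mimika" already present; 2 new (k, a)
  "mimilumorlu" → prefix "mimi" already present; 7 new (l, u, m, o, r, l, u)
  "dedor" → 5 new (d, e, d, o, r)
  "mimisarven" → prefix "mimi" already present; 6 new (s, a, r, v, e, n)
  "kagalvi" → 7 new (k, a, g, a, l, v, i)
  "pa" → 2 new (p, a)
  "mimideso" → prefix "mimi" already present; 4 new (d, e, s, o)
  "torvilu" → prefix "tor" already present; 4 new (v, i, l, u)
  "mimikade" → prefix "mimika" already present; 2 new (d, e)
  "mimidesar" → prefix "mimides" already present; 2 new (a, r)
Total nodes = 9 + 8 + 5 + 7 + 2 + 3 + 6 + 2 + 7 + 5 + 6 + 7 + 2 + 4 + 4 + 2 + 2 = 81

81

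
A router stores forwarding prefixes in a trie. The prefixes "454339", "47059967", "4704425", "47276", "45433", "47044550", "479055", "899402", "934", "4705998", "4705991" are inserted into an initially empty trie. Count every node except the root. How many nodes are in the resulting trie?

Trie structure (* marks end of a word):
(root)
├─ 4
│  ├─ 5
│  │  └─ 4
│  │     └─ 3
│  │        └─ 3 *
│  │           └─ 9 *
│  └─ 7
│     ├─ 0
│     │  ├─ 4
│     │  │  └─ 4
│     │  │     ├─ 2
│     │  │     │  └─ 5 *
│     │  │     └─ 5
│     │  │        └─ 5
│     │  │           └─ 0 *
│     │  └─ 5
│     │     └─ 9
│     │        └─ 9
│     │           ├─ 1 *
│     │           ├─ 6
│     │           │  └─ 7 *
│     │           └─ 8 *
│     ├─ 2
│     │  └─ 7
│     │     └─ 6 *
│     └─ 9
│        └─ 0
│           └─ 5
│              └─ 5 *
├─ 8
│  └─ 9
│     └─ 9
│        └─ 4
│           └─ 0
│              └─ 2 *
└─ 9
   └─ 3
      └─ 4 *
Counting every labelled node above: 38.

38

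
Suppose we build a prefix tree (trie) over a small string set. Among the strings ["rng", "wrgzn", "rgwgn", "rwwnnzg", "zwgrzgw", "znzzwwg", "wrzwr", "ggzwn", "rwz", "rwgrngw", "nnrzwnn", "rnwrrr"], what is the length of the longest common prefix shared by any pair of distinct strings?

Look for the deepest trie node that still has at least two words in its subtree.
e.g. "rng" and "rnwrrr" share the prefix "rn" of length 2; no pair shares a longer one.
Longest shared-prefix length: 2

2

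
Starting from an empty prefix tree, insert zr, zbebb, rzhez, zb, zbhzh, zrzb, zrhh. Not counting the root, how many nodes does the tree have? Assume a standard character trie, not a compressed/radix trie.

18

Count nodes per top-level branch (shared prefixes stored once):
  'r'-branch (rzhez): 5 nodes
  'z'-branch (zb, zbebb, zbhzh, zr, zrhh, zrzb): 13 nodes
Sum: 18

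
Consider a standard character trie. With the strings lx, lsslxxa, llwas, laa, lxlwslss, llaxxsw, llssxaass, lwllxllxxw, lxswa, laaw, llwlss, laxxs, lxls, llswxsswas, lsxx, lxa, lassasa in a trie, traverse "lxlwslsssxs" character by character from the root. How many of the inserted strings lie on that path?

Walk "lxlwslsssxs" from the root; an end-of-word marker is hit whenever a stored word is a prefix of "lxlwslsssxs".
Prefixes of the query that are stored words: "lx", "lxlwslss"
Count: 2

2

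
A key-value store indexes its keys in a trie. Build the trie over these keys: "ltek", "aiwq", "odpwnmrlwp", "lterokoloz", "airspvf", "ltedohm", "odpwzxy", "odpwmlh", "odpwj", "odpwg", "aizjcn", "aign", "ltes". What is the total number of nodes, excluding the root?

Count nodes per top-level branch (shared prefixes stored once):
  'a'-branch (aign, airspvf, aiwq, aizjcn): 15 nodes
  'l'-branch (ltedohm, ltek, lterokoloz, ltes): 16 nodes
  'o'-branch (odpwg, odpwj, odpwmlh, odpwnmrlwp, odpwzxy): 18 nodes
Sum: 49

49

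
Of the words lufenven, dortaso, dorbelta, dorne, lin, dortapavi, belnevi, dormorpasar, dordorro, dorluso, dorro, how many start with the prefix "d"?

8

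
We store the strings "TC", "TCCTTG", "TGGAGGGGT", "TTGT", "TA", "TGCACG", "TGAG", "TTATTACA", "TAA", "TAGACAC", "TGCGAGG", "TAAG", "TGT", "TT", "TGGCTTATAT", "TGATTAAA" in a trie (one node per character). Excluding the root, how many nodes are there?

Count nodes per top-level branch (shared prefixes stored once):
  'T'-branch (TA, TAA, TAAG, TAGACAC, TC, TCCTTG, TGAG, TGATTAAA, TGCACG, TGCGAGG, TGGAGGGGT, TGGCTTATAT, TGT, TT, TTATTACA, TTGT): 54 nodes
Sum: 54

54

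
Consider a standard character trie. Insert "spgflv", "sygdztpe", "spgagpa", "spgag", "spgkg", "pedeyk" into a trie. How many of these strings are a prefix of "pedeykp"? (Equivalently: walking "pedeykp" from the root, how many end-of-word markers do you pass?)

1

Walk "pedeykp" from the root; an end-of-word marker is hit whenever a stored word is a prefix of "pedeykp".
Prefixes of the query that are stored words: "pedeyk"
Count: 1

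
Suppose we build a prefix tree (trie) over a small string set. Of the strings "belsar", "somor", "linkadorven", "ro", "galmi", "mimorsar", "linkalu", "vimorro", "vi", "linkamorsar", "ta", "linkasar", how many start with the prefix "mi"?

1

Traverse to the node for "mi", then collect every word in that subtree.
Matches: "mimorsar"
Count: 1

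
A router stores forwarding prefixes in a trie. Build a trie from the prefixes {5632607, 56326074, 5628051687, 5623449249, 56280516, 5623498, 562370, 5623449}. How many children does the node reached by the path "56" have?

2

The children of the "56" node are the distinct next characters among strings starting with "56".
Characters that immediately follow "56" among the stored strings: {2, 3}.
That node has 2 child edges.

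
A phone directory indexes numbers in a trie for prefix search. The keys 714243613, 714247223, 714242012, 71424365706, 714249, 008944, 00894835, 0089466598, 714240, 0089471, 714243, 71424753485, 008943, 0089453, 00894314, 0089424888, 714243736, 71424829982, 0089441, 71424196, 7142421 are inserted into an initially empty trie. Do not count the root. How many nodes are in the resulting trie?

For each word, the new-node count is its length minus the longest prefix already in the trie:
  "714243613" → 9 new (7, 1, 4, 2, 4, 3, 6, 1, 3)
  "714247223" → prefix "71424" already present; 4 new (7, 2, 2, 3)
  "714242012" → prefix "71424" already present; 4 new (2, 0, 1, 2)
  "71424365706" → prefix "7142436" already present; 4 new (5, 7, 0, 6)
  "714249" → prefix "71424" already present; 1 new (9)
  "008944" → 6 new (0, 0, 8, 9, 4, 4)
  "00894835" → prefix "00894" already present; 3 new (8, 3, 5)
  "0089466598" → prefix "00894" already present; 5 new (6, 6, 5, 9, 8)
  "714240" → prefix "71424" already present; 1 new (0)
  "0089471" → prefix "00894" already present; 2 new (7, 1)
  "714243" → prefix "714243" already present; 0 new (none)
  "71424753485" → prefix "714247" already present; 5 new (5, 3, 4, 8, 5)
  "008943" → prefix "00894" already present; 1 new (3)
  "0089453" → prefix "00894" already present; 2 new (5, 3)
  "00894314" → prefix "008943" already present; 2 new (1, 4)
  "0089424888" → prefix "00894" already present; 5 new (2, 4, 8, 8, 8)
  "714243736" → prefix "714243" already present; 3 new (7, 3, 6)
  "71424829982" → prefix "71424" already present; 6 new (8, 2, 9, 9, 8, 2)
  "0089441" → prefix "008944" already present; 1 new (1)
  "71424196" → prefix "71424" already present; 3 new (1, 9, 6)
  "7142421" → prefix "714242" already present; 1 new (1)
Total nodes = 9 + 4 + 4 + 4 + 1 + 6 + 3 + 5 + 1 + 2 + 0 + 5 + 1 + 2 + 2 + 5 + 3 + 6 + 1 + 3 + 1 = 68

68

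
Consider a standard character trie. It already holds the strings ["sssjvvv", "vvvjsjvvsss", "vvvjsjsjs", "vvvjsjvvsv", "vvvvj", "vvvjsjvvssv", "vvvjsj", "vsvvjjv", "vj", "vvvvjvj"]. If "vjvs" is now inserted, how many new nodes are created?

"vj" is already a path in the trie; the remaining "vs" must be added.
Each of the 2 remaining characters creates one node.

2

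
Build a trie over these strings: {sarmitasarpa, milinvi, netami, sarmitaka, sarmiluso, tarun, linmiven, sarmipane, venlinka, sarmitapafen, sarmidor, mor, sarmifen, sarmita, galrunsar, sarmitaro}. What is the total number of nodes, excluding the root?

Trace insertions, counting only characters that open a new branch:
  "sarmitasarpa" → 12 new (s, a, r, m, i, t, a, s, a, r, p, a)
  "milinvi" → 7 new (m, i, l, i, n, v, i)
  "netami" → 6 new (n, e, t, a, m, i)
  "sarmitaka" → prefix "sarmita" already present; 2 new (k, a)
  "sarmiluso" → prefix "sarmi" already present; 4 new (l, u, s, o)
  "tarun" → 5 new (t, a, r, u, n)
  "linmiven" → 8 new (l, i, n, m, i, v, e, n)
  "sarmipane" → prefix "sarmi" already present; 4 new (p, a, n, e)
  "venlinka" → 8 new (v, e, n, l, i, n, k, a)
  "sarmitapafen" → prefix "sarmita" already present; 5 new (p, a, f, e, n)
  "sarmidor" → prefix "sarmi" already present; 3 new (d, o, r)
  "mor" → prefix "m" already present; 2 new (o, r)
  "sarmifen" → prefix "sarmi" already present; 3 new (f, e, n)
  "sarmita" → prefix "sarmita" already present; 0 new (none)
  "galrunsar" → 9 new (g, a, l, r, u, n, s, a, r)
  "sarmitaro" → prefix "sarmita" already present; 2 new (r, o)
Total nodes = 12 + 7 + 6 + 2 + 4 + 5 + 8 + 4 + 8 + 5 + 3 + 2 + 3 + 0 + 9 + 2 = 80

80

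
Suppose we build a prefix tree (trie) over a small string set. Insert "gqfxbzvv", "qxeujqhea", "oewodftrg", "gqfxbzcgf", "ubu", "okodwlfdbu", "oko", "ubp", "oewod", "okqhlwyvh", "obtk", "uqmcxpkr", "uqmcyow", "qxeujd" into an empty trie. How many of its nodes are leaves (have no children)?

12

A leaf is a node with no children — equivalently, the end of a word that is not a proper prefix of any other stored word.
Those words: "gqfxbzcgf", "gqfxbzvv", "obtk", "oewodftrg", "okodwlfdbu", "okqhlwyvh", "qxeujd", "qxeujqhea", "ubp", "ubu", "uqmcxpkr", "uqmcyow"
Leaf count: 12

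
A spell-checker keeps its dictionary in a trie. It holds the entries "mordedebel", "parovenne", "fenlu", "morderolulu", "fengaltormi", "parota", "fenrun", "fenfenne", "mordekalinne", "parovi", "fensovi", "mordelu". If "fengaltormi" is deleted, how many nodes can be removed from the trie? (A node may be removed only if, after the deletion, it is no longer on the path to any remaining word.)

8

A node on "fengaltormi"'s path can go only if nothing else ends at it or branches off below it.
The suffix "galtormi" (8 nodes) is used only by "fengaltormi"; the node for "fen" still has the child "l", so pruning stops there.
Nodes removed: 8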